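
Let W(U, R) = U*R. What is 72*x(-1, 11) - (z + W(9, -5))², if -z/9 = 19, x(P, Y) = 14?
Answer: -45648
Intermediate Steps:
W(U, R) = R*U
z = -171 (z = -9*19 = -171)
72*x(-1, 11) - (z + W(9, -5))² = 72*14 - (-171 - 5*9)² = 1008 - (-171 - 45)² = 1008 - 1*(-216)² = 1008 - 1*46656 = 1008 - 46656 = -45648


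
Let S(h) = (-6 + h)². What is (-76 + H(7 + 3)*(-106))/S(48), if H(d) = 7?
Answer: -409/882 ≈ -0.46372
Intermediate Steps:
(-76 + H(7 + 3)*(-106))/S(48) = (-76 + 7*(-106))/((-6 + 48)²) = (-76 - 742)/(42²) = -818/1764 = -818*1/1764 = -409/882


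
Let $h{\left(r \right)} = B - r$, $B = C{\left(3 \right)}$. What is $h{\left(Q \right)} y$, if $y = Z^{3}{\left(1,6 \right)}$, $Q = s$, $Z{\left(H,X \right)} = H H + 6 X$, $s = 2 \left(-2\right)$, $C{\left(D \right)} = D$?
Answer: $354571$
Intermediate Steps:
$B = 3$
$s = -4$
$Z{\left(H,X \right)} = H^{2} + 6 X$
$Q = -4$
$y = 50653$ ($y = \left(1^{2} + 6 \cdot 6\right)^{3} = \left(1 + 36\right)^{3} = 37^{3} = 50653$)
$h{\left(r \right)} = 3 - r$
$h{\left(Q \right)} y = \left(3 - -4\right) 50653 = \left(3 + 4\right) 50653 = 7 \cdot 50653 = 354571$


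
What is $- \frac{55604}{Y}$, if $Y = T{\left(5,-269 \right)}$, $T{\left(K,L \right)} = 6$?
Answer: $- \frac{27802}{3} \approx -9267.3$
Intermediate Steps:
$Y = 6$
$- \frac{55604}{Y} = - \frac{55604}{6} = \left(-55604\right) \frac{1}{6} = - \frac{27802}{3}$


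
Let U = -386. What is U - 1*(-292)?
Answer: -94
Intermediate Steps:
U - 1*(-292) = -386 - 1*(-292) = -386 + 292 = -94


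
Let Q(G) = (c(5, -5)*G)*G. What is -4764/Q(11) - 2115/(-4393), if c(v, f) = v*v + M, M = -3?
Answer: -7649061/5847083 ≈ -1.3082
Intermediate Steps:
c(v, f) = -3 + v**2 (c(v, f) = v*v - 3 = v**2 - 3 = -3 + v**2)
Q(G) = 22*G**2 (Q(G) = ((-3 + 5**2)*G)*G = ((-3 + 25)*G)*G = (22*G)*G = 22*G**2)
-4764/Q(11) - 2115/(-4393) = -4764/(22*11**2) - 2115/(-4393) = -4764/(22*121) - 2115*(-1/4393) = -4764/2662 + 2115/4393 = -4764*1/2662 + 2115/4393 = -2382/1331 + 2115/4393 = -7649061/5847083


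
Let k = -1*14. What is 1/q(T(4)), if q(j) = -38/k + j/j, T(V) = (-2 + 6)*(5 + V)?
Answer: 7/26 ≈ 0.26923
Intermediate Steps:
k = -14
T(V) = 20 + 4*V (T(V) = 4*(5 + V) = 20 + 4*V)
q(j) = 26/7 (q(j) = -38/(-14) + j/j = -38*(-1/14) + 1 = 19/7 + 1 = 26/7)
1/q(T(4)) = 1/(26/7) = 7/26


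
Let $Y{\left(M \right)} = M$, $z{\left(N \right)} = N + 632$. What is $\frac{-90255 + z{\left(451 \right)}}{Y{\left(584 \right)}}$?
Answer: $- \frac{22293}{146} \approx -152.69$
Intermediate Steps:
$z{\left(N \right)} = 632 + N$
$\frac{-90255 + z{\left(451 \right)}}{Y{\left(584 \right)}} = \frac{-90255 + \left(632 + 451\right)}{584} = \left(-90255 + 1083\right) \frac{1}{584} = \left(-89172\right) \frac{1}{584} = - \frac{22293}{146}$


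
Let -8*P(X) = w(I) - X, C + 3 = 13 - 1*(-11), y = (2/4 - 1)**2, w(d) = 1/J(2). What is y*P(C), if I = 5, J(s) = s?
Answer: 41/64 ≈ 0.64063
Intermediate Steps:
w(d) = 1/2
y = 1/4 (y = (2*(1/4) - 1)**2 = (1/2 - 1)**2 = (-1/2)**2 = 1/4 ≈ 0.25000)
C = 21 (C = -3 + (13 - 1*(-11)) = -3 + (13 + 11) = -3 + 24 = 21)
P(X) = -1/16 + X/8 (P(X) = -(1/2 - X)/8 = -1/16 + X/8)
y*P(C) = (-1/16 + (1/8)*21)/4 = (-1/16 + 21/8)/4 = (1/4)*(41/16) = 41/64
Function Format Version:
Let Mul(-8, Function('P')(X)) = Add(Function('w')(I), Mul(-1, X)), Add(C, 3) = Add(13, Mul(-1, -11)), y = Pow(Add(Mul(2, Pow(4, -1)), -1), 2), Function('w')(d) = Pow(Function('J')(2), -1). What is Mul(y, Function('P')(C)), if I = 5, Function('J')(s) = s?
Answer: Rational(41, 64) ≈ 0.64063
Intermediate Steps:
Function('w')(d) = Rational(1, 2) (Function('w')(d) = Pow(2, -1) = Rational(1, 2))
y = Rational(1, 4) (y = Pow(Add(Mul(2, Rational(1, 4)), -1), 2) = Pow(Add(Rational(1, 2), -1), 2) = Pow(Rational(-1, 2), 2) = Rational(1, 4) ≈ 0.25000)
C = 21 (C = Add(-3, Add(13, Mul(-1, -11))) = Add(-3, Add(13, 11)) = Add(-3, 24) = 21)
Function('P')(X) = Add(Rational(-1, 16), Mul(Rational(1, 8), X)) (Function('P')(X) = Mul(Rational(-1, 8), Add(Rational(1, 2), Mul(-1, X))) = Add(Rational(-1, 16), Mul(Rational(1, 8), X)))
Mul(y, Function('P')(C)) = Mul(Rational(1, 4), Add(Rational(-1, 16), Mul(Rational(1, 8), 21))) = Mul(Rational(1, 4), Add(Rational(-1, 16), Rational(21, 8))) = Mul(Rational(1, 4), Rational(41, 16)) = Rational(41, 64)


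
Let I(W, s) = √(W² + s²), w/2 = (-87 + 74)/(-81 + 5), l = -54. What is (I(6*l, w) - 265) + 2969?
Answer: 2704 + √151585513/38 ≈ 3028.0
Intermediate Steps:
w = 13/38 (w = 2*((-87 + 74)/(-81 + 5)) = 2*(-13/(-76)) = 2*(-13*(-1/76)) = 2*(13/76) = 13/38 ≈ 0.34211)
(I(6*l, w) - 265) + 2969 = (√((6*(-54))² + (13/38)²) - 265) + 2969 = (√((-324)² + 169/1444) - 265) + 2969 = (√(104976 + 169/1444) - 265) + 2969 = (√(151585513/1444) - 265) + 2969 = (√151585513/38 - 265) + 2969 = (-265 + √151585513/38) + 2969 = 2704 + √151585513/38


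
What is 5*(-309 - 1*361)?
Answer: -3350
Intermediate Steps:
5*(-309 - 1*361) = 5*(-309 - 361) = 5*(-670) = -3350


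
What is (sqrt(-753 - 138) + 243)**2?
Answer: 58158 + 4374*I*sqrt(11) ≈ 58158.0 + 14507.0*I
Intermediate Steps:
(sqrt(-753 - 138) + 243)**2 = (sqrt(-891) + 243)**2 = (9*I*sqrt(11) + 243)**2 = (243 + 9*I*sqrt(11))**2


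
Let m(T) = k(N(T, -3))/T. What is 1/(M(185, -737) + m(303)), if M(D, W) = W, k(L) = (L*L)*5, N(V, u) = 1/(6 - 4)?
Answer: -1212/893239 ≈ -0.0013569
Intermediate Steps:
N(V, u) = ½ (N(V, u) = 1/2 = ½)
k(L) = 5*L² (k(L) = L²*5 = 5*L²)
m(T) = 5/(4*T) (m(T) = (5*(½)²)/T = (5*(¼))/T = 5/(4*T))
1/(M(185, -737) + m(303)) = 1/(-737 + (5/4)/303) = 1/(-737 + (5/4)*(1/303)) = 1/(-737 + 5/1212) = 1/(-893239/1212) = -1212/893239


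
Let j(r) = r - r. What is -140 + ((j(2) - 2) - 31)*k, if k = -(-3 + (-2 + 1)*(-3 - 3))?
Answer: -41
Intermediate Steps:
j(r) = 0
k = -3 (k = -(-3 - 1*(-6)) = -(-3 + 6) = -1*3 = -3)
-140 + ((j(2) - 2) - 31)*k = -140 + ((0 - 2) - 31)*(-3) = -140 + (-2 - 31)*(-3) = -140 - 33*(-3) = -140 + 99 = -41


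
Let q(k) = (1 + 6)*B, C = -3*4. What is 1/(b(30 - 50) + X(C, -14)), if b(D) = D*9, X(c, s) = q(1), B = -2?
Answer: -1/194 ≈ -0.0051546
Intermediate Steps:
C = -12
q(k) = -14 (q(k) = (1 + 6)*(-2) = 7*(-2) = -14)
X(c, s) = -14
b(D) = 9*D
1/(b(30 - 50) + X(C, -14)) = 1/(9*(30 - 50) - 14) = 1/(9*(-20) - 14) = 1/(-180 - 14) = 1/(-194) = -1/194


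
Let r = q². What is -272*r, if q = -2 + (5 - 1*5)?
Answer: -1088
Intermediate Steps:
q = -2 (q = -2 + (5 - 5) = -2 + 0 = -2)
r = 4 (r = (-2)² = 4)
-272*r = -272*4 = -1088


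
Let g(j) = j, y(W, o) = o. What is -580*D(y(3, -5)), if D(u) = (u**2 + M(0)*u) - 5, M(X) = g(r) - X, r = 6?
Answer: 5800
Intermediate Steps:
M(X) = 6 - X
D(u) = -5 + u**2 + 6*u (D(u) = (u**2 + (6 - 1*0)*u) - 5 = (u**2 + (6 + 0)*u) - 5 = (u**2 + 6*u) - 5 = -5 + u**2 + 6*u)
-580*D(y(3, -5)) = -580*(-5 + (-5)**2 + 6*(-5)) = -580*(-5 + 25 - 30) = -580*(-10) = 5800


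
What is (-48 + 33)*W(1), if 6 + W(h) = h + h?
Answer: 60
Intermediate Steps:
W(h) = -6 + 2*h (W(h) = -6 + (h + h) = -6 + 2*h)
(-48 + 33)*W(1) = (-48 + 33)*(-6 + 2*1) = -15*(-6 + 2) = -15*(-4) = 60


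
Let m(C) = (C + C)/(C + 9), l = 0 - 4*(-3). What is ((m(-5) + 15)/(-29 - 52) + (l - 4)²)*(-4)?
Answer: -20686/81 ≈ -255.38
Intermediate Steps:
l = 12 (l = 0 + 12 = 12)
m(C) = 2*C/(9 + C) (m(C) = (2*C)/(9 + C) = 2*C/(9 + C))
((m(-5) + 15)/(-29 - 52) + (l - 4)²)*(-4) = ((2*(-5)/(9 - 5) + 15)/(-29 - 52) + (12 - 4)²)*(-4) = ((2*(-5)/4 + 15)/(-81) + 8²)*(-4) = ((2*(-5)*(¼) + 15)*(-1/81) + 64)*(-4) = ((-5/2 + 15)*(-1/81) + 64)*(-4) = ((25/2)*(-1/81) + 64)*(-4) = (-25/162 + 64)*(-4) = (10343/162)*(-4) = -20686/81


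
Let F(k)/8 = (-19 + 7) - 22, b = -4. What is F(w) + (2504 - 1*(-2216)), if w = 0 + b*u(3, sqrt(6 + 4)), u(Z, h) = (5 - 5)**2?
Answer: 4448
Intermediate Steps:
u(Z, h) = 0 (u(Z, h) = 0**2 = 0)
w = 0 (w = 0 - 4*0 = 0 + 0 = 0)
F(k) = -272 (F(k) = 8*((-19 + 7) - 22) = 8*(-12 - 22) = 8*(-34) = -272)
F(w) + (2504 - 1*(-2216)) = -272 + (2504 - 1*(-2216)) = -272 + (2504 + 2216) = -272 + 4720 = 4448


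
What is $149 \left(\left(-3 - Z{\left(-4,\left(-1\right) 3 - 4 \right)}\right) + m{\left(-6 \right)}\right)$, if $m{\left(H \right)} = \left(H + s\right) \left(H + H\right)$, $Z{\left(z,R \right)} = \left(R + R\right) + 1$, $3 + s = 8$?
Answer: $3278$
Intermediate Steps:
$s = 5$ ($s = -3 + 8 = 5$)
$Z{\left(z,R \right)} = 1 + 2 R$ ($Z{\left(z,R \right)} = 2 R + 1 = 1 + 2 R$)
$m{\left(H \right)} = 2 H \left(5 + H\right)$ ($m{\left(H \right)} = \left(H + 5\right) \left(H + H\right) = \left(5 + H\right) 2 H = 2 H \left(5 + H\right)$)
$149 \left(\left(-3 - Z{\left(-4,\left(-1\right) 3 - 4 \right)}\right) + m{\left(-6 \right)}\right) = 149 \left(\left(-3 - \left(1 + 2 \left(\left(-1\right) 3 - 4\right)\right)\right) + 2 \left(-6\right) \left(5 - 6\right)\right) = 149 \left(\left(-3 - \left(1 + 2 \left(-3 - 4\right)\right)\right) + 2 \left(-6\right) \left(-1\right)\right) = 149 \left(\left(-3 - \left(1 + 2 \left(-7\right)\right)\right) + 12\right) = 149 \left(\left(-3 - \left(1 - 14\right)\right) + 12\right) = 149 \left(\left(-3 - -13\right) + 12\right) = 149 \left(\left(-3 + 13\right) + 12\right) = 149 \left(10 + 12\right) = 149 \cdot 22 = 3278$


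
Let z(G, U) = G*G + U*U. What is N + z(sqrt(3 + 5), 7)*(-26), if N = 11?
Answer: -1471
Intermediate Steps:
z(G, U) = G**2 + U**2
N + z(sqrt(3 + 5), 7)*(-26) = 11 + ((sqrt(3 + 5))**2 + 7**2)*(-26) = 11 + ((sqrt(8))**2 + 49)*(-26) = 11 + ((2*sqrt(2))**2 + 49)*(-26) = 11 + (8 + 49)*(-26) = 11 + 57*(-26) = 11 - 1482 = -1471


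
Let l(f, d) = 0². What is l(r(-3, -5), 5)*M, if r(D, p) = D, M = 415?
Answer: 0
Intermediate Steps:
l(f, d) = 0
l(r(-3, -5), 5)*M = 0*415 = 0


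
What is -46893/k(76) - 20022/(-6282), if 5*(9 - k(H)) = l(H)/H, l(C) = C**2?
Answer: 245588302/32457 ≈ 7566.6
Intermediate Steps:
k(H) = 9 - H/5 (k(H) = 9 - H**2/(5*H) = 9 - H/5)
-46893/k(76) - 20022/(-6282) = -46893/(9 - 1/5*76) - 20022/(-6282) = -46893/(9 - 76/5) - 20022*(-1/6282) = -46893/(-31/5) + 3337/1047 = -46893*(-5/31) + 3337/1047 = 234465/31 + 3337/1047 = 245588302/32457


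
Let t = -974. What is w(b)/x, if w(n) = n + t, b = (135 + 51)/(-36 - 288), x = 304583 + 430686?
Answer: -52627/39704526 ≈ -0.0013255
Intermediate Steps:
x = 735269
b = -31/54 (b = 186/(-324) = 186*(-1/324) = -31/54 ≈ -0.57407)
w(n) = -974 + n (w(n) = n - 974 = -974 + n)
w(b)/x = (-974 - 31/54)/735269 = -52627/54*1/735269 = -52627/39704526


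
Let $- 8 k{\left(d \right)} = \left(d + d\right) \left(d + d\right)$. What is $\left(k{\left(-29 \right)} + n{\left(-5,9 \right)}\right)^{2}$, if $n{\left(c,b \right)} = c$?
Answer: $\frac{724201}{4} \approx 1.8105 \cdot 10^{5}$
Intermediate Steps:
$k{\left(d \right)} = - \frac{d^{2}}{2}$ ($k{\left(d \right)} = - \frac{\left(d + d\right) \left(d + d\right)}{8} = - \frac{2 d 2 d}{8} = - \frac{4 d^{2}}{8} = - \frac{d^{2}}{2}$)
$\left(k{\left(-29 \right)} + n{\left(-5,9 \right)}\right)^{2} = \left(- \frac{\left(-29\right)^{2}}{2} - 5\right)^{2} = \left(\left(- \frac{1}{2}\right) 841 - 5\right)^{2} = \left(- \frac{841}{2} - 5\right)^{2} = \left(- \frac{851}{2}\right)^{2} = \frac{724201}{4}$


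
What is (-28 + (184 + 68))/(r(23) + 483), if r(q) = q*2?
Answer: 224/529 ≈ 0.42344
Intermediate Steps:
r(q) = 2*q
(-28 + (184 + 68))/(r(23) + 483) = (-28 + (184 + 68))/(2*23 + 483) = (-28 + 252)/(46 + 483) = 224/529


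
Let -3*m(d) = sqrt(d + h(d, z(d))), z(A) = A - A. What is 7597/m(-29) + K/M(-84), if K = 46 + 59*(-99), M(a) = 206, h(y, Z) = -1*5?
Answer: -5795/206 + 22791*I*sqrt(34)/34 ≈ -28.131 + 3908.6*I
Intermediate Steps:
z(A) = 0
h(y, Z) = -5
K = -5795 (K = 46 - 5841 = -5795)
m(d) = -sqrt(-5 + d)/3 (m(d) = -sqrt(d - 5)/3 = -sqrt(-5 + d)/3)
7597/m(-29) + K/M(-84) = 7597/((-sqrt(-5 - 29)/3)) - 5795/206 = 7597/((-I*sqrt(34)/3)) - 5795*1/206 = 7597/((-I*sqrt(34)/3)) - 5795/206 = 7597*(3*I*sqrt(34)/34) - 5795/206 = 22791*I*sqrt(34)/34 - 5795/206 = -5795/206 + 22791*I*sqrt(34)/34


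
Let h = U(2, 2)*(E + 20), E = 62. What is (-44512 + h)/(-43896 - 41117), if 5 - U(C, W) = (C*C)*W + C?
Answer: 44922/85013 ≈ 0.52841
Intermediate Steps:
U(C, W) = 5 - C - W*C² (U(C, W) = 5 - ((C*C)*W + C) = 5 - (C²*W + C) = 5 - (W*C² + C) = 5 - (C + W*C²) = 5 + (-C - W*C²) = 5 - C - W*C²)
h = -410 (h = (5 - 1*2 - 1*2*2²)*(62 + 20) = (5 - 2 - 1*2*4)*82 = (5 - 2 - 8)*82 = -5*82 = -410)
(-44512 + h)/(-43896 - 41117) = (-44512 - 410)/(-43896 - 41117) = -44922/(-85013) = -44922*(-1/85013) = 44922/85013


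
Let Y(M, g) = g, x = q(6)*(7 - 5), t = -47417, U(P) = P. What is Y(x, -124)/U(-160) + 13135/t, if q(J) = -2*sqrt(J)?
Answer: 944527/1896680 ≈ 0.49799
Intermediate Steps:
x = -4*sqrt(6) (x = (-2*sqrt(6))*(7 - 5) = -2*sqrt(6)*2 = -4*sqrt(6) ≈ -9.7980)
Y(x, -124)/U(-160) + 13135/t = -124/(-160) + 13135/(-47417) = -124*(-1/160) + 13135*(-1/47417) = 31/40 - 13135/47417 = 944527/1896680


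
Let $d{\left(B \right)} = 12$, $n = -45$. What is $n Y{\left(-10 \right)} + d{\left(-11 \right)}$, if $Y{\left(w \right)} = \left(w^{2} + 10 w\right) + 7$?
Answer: $-303$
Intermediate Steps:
$Y{\left(w \right)} = 7 + w^{2} + 10 w$
$n Y{\left(-10 \right)} + d{\left(-11 \right)} = - 45 \left(7 + \left(-10\right)^{2} + 10 \left(-10\right)\right) + 12 = - 45 \left(7 + 100 - 100\right) + 12 = \left(-45\right) 7 + 12 = -315 + 12 = -303$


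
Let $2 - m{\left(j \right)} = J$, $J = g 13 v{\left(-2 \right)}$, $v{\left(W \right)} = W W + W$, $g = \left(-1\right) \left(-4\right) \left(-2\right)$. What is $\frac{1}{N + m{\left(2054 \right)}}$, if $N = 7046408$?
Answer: $\frac{1}{7046618} \approx 1.4191 \cdot 10^{-7}$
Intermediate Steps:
$g = -8$ ($g = 4 \left(-2\right) = -8$)
$v{\left(W \right)} = W + W^{2}$ ($v{\left(W \right)} = W^{2} + W = W + W^{2}$)
$J = -208$ ($J = \left(-8\right) 13 \left(- 2 \left(1 - 2\right)\right) = - 104 \left(\left(-2\right) \left(-1\right)\right) = \left(-104\right) 2 = -208$)
$m{\left(j \right)} = 210$ ($m{\left(j \right)} = 2 - -208 = 2 + 208 = 210$)
$\frac{1}{N + m{\left(2054 \right)}} = \frac{1}{7046408 + 210} = \frac{1}{7046618}$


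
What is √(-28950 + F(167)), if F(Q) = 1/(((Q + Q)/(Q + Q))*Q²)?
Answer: I*√807386549/167 ≈ 170.15*I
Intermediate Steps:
F(Q) = Q⁻² (F(Q) = 1/(((2*Q)/((2*Q)))*Q²) = 1/(((2*Q)*(1/(2*Q)))*Q²) = 1/(1*Q²) = 1/(Q²) = Q⁻²)
√(-28950 + F(167)) = √(-28950 + 167⁻²) = √(-28950 + 1/27889) = √(-807386549/27889) = I*√807386549/167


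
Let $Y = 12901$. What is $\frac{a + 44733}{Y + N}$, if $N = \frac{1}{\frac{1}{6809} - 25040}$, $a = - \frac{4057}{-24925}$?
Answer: $\frac{95050068167224719}{27412345779813125} \approx 3.4674$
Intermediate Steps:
$a = \frac{4057}{24925}$ ($a = \left(-4057\right) \left(- \frac{1}{24925}\right) = \frac{4057}{24925} \approx 0.16277$)
$N = - \frac{6809}{170497359}$ ($N = \frac{1}{\frac{1}{6809} - 25040} = \frac{1}{- \frac{170497359}{6809}} = - \frac{6809}{170497359} \approx -3.9936 \cdot 10^{-5}$)
$\frac{a + 44733}{Y + N} = \frac{\frac{4057}{24925} + 44733}{12901 - \frac{6809}{170497359}} = \frac{1114974082}{24925 \cdot \frac{2199586421650}{170497359}} = \frac{1114974082}{24925} \cdot \frac{170497359}{2199586421650} = \frac{95050068167224719}{27412345779813125}$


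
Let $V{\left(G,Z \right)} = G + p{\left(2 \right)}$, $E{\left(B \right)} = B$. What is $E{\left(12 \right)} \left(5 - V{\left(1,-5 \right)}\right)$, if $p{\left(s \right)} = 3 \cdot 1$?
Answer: $12$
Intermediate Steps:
$p{\left(s \right)} = 3$
$V{\left(G,Z \right)} = 3 + G$ ($V{\left(G,Z \right)} = G + 3 = 3 + G$)
$E{\left(12 \right)} \left(5 - V{\left(1,-5 \right)}\right) = 12 \left(5 - \left(3 + 1\right)\right) = 12 \left(5 - 4\right) = 12 \cdot 1 = 12$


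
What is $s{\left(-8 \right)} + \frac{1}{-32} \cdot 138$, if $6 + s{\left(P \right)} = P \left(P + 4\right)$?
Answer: $\frac{347}{16} \approx 21.688$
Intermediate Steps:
$s{\left(P \right)} = -6 + P \left(4 + P\right)$ ($s{\left(P \right)} = -6 + P \left(P + 4\right) = -6 + P \left(4 + P\right)$)
$s{\left(-8 \right)} + \frac{1}{-32} \cdot 138 = \left(-6 + \left(-8\right)^{2} + 4 \left(-8\right)\right) + \frac{1}{-32} \cdot 138 = \left(-6 + 64 - 32\right) - \frac{69}{16} = 26 - \frac{69}{16} = \frac{347}{16}$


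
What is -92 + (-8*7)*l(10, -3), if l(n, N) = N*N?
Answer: -596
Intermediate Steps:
l(n, N) = N²
-92 + (-8*7)*l(10, -3) = -92 - 8*7*(-3)² = -92 - 56*9 = -92 - 504 = -596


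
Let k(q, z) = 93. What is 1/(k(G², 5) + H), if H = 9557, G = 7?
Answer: 1/9650 ≈ 0.00010363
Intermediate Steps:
1/(k(G², 5) + H) = 1/(93 + 9557) = 1/9650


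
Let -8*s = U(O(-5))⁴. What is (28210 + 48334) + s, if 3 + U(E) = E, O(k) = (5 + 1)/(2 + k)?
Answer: 611727/8 ≈ 76466.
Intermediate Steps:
O(k) = 6/(2 + k)
U(E) = -3 + E
s = -625/8 (s = -(-3 + 6/(2 - 5))⁴/8 = -(-3 + 6/(-3))⁴/8 = -(-3 + 6*(-⅓))⁴/8 = -(-3 - 2)⁴/8 = -⅛*(-5)⁴ = -⅛*625 = -625/8 ≈ -78.125)
(28210 + 48334) + s = (28210 + 48334) - 625/8 = 76544 - 625/8 = 611727/8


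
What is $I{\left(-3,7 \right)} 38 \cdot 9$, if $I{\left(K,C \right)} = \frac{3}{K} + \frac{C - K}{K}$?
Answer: $-1482$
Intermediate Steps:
$I{\left(K,C \right)} = \frac{3}{K} + \frac{C - K}{K}$
$I{\left(-3,7 \right)} 38 \cdot 9 = \frac{3 + 7 - -3}{-3} \cdot 38 \cdot 9 = - \frac{3 + 7 + 3}{3} \cdot 38 \cdot 9 = \left(- \frac{1}{3}\right) 13 \cdot 38 \cdot 9 = \left(- \frac{13}{3}\right) 38 \cdot 9 = \left(- \frac{494}{3}\right) 9 = -1482$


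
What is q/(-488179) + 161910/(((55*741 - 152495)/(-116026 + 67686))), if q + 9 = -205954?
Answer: 191043397303411/2727456073 ≈ 70045.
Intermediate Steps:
q = -205963 (q = -9 - 205954 = -205963)
q/(-488179) + 161910/(((55*741 - 152495)/(-116026 + 67686))) = -205963/(-488179) + 161910/(((55*741 - 152495)/(-116026 + 67686))) = -205963*(-1/488179) + 161910/(((40755 - 152495)/(-48340))) = 205963/488179 + 161910/((-111740*(-1/48340))) = 205963/488179 + 161910/(5587/2417) = 205963/488179 + 161910*(2417/5587) = 205963/488179 + 391336470/5587 = 191043397303411/2727456073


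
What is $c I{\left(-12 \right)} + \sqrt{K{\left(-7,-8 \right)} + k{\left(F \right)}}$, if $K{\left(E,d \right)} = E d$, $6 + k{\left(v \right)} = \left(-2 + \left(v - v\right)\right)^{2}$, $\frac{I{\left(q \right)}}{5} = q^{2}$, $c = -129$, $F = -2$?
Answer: $-92880 + 3 \sqrt{6} \approx -92873.0$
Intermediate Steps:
$I{\left(q \right)} = 5 q^{2}$
$k{\left(v \right)} = -2$ ($k{\left(v \right)} = -6 + \left(-2 + \left(v - v\right)\right)^{2} = -6 + \left(-2 + 0\right)^{2} = -6 + \left(-2\right)^{2} = -6 + 4 = -2$)
$c I{\left(-12 \right)} + \sqrt{K{\left(-7,-8 \right)} + k{\left(F \right)}} = - 129 \cdot 5 \left(-12\right)^{2} + \sqrt{\left(-7\right) \left(-8\right) - 2} = - 129 \cdot 5 \cdot 144 + \sqrt{56 - 2} = \left(-129\right) 720 + \sqrt{54} = -92880 + 3 \sqrt{6}$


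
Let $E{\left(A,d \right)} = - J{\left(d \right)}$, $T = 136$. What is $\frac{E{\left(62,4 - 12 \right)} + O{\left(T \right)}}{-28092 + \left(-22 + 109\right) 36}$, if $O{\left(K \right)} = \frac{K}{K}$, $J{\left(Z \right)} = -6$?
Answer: $- \frac{7}{24960} \approx -0.00028045$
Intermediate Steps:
$O{\left(K \right)} = 1$
$E{\left(A,d \right)} = 6$ ($E{\left(A,d \right)} = \left(-1\right) \left(-6\right) = 6$)
$\frac{E{\left(62,4 - 12 \right)} + O{\left(T \right)}}{-28092 + \left(-22 + 109\right) 36} = \frac{6 + 1}{-28092 + \left(-22 + 109\right) 36} = \frac{7}{-28092 + 87 \cdot 36} = \frac{7}{-28092 + 3132} = \frac{7}{-24960} = 7 \left(- \frac{1}{24960}\right) = - \frac{7}{24960}$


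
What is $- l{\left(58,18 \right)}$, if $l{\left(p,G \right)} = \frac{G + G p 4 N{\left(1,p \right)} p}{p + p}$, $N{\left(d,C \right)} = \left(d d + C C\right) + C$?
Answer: $- \frac{414539001}{58} \approx -7.1472 \cdot 10^{6}$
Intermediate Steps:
$N{\left(d,C \right)} = C + C^{2} + d^{2}$ ($N{\left(d,C \right)} = \left(d^{2} + C^{2}\right) + C = \left(C^{2} + d^{2}\right) + C = C + C^{2} + d^{2}$)
$l{\left(p,G \right)} = \frac{G + 4 G p^{2} \left(1 + p + p^{2}\right)}{2 p}$ ($l{\left(p,G \right)} = \frac{G + G p 4 \left(p + p^{2} + 1^{2}\right) p}{p + p} = \frac{G + 4 G p \left(p + p^{2} + 1\right) p}{2 p} = \left(G + 4 G p \left(1 + p + p^{2}\right) p\right) \frac{1}{2 p} = \left(G + 4 G p^{2} \left(1 + p + p^{2}\right)\right) \frac{1}{2 p} = \frac{G + 4 G p^{2} \left(1 + p + p^{2}\right)}{2 p}$)
$- l{\left(58,18 \right)} = - \frac{18 \left(1 + 4 \cdot 58^{2} \left(1 + 58 + 58^{2}\right)\right)}{2 \cdot 58} = - \frac{18 \left(1 + 4 \cdot 3364 \left(1 + 58 + 3364\right)\right)}{2 \cdot 58} = - \frac{18 \left(1 + 4 \cdot 3364 \cdot 3423\right)}{2 \cdot 58} = - \frac{18 \left(1 + 46059888\right)}{2 \cdot 58} = - \frac{18 \cdot 46059889}{2 \cdot 58} = \left(-1\right) \frac{414539001}{58} = - \frac{414539001}{58}$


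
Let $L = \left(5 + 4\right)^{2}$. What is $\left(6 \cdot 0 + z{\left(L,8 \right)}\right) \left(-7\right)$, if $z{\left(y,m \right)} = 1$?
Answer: $-7$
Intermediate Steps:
$L = 81$ ($L = 9^{2} = 81$)
$\left(6 \cdot 0 + z{\left(L,8 \right)}\right) \left(-7\right) = \left(6 \cdot 0 + 1\right) \left(-7\right) = \left(0 + 1\right) \left(-7\right) = 1 \left(-7\right) = -7$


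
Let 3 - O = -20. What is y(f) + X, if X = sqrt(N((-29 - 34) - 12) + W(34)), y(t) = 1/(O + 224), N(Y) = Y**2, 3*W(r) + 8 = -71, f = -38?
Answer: 1/247 + 2*sqrt(12597)/3 ≈ 74.828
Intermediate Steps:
O = 23 (O = 3 - 1*(-20) = 3 + 20 = 23)
W(r) = -79/3 (W(r) = -8/3 + (1/3)*(-71) = -8/3 - 71/3 = -79/3)
y(t) = 1/247 (y(t) = 1/(23 + 224) = 1/247)
X = 2*sqrt(12597)/3 (X = sqrt(((-29 - 34) - 12)**2 - 79/3) = sqrt((-63 - 12)**2 - 79/3) = sqrt((-75)**2 - 79/3) = sqrt(5625 - 79/3) = sqrt(16796/3) = 2*sqrt(12597)/3 ≈ 74.824)
y(f) + X = 1/247 + 2*sqrt(12597)/3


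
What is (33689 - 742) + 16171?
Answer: 49118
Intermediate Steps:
(33689 - 742) + 16171 = 32947 + 16171 = 49118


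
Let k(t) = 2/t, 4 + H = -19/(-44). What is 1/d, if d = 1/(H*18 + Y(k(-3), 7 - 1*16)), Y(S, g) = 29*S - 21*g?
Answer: 6959/66 ≈ 105.44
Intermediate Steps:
H = -157/44 (H = -4 - 19/(-44) = -4 - 19*(-1/44) = -4 + 19/44 = -157/44 ≈ -3.5682)
Y(S, g) = -21*g + 29*S
d = 66/6959 (d = 1/(-157/44*18 + (-21*(7 - 1*16) + 29*(2/(-3)))) = 1/(-1413/22 + (-21*(7 - 16) + 29*(2*(-⅓)))) = 1/(-1413/22 + (-21*(-9) + 29*(-⅔))) = 1/(-1413/22 + (189 - 58/3)) = 1/(-1413/22 + 509/3) = 1/(6959/66) = 66/6959 ≈ 0.0094841)
1/d = 1/(66/6959) = 6959/66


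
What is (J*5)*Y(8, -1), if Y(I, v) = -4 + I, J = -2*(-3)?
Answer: 120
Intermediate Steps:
J = 6
(J*5)*Y(8, -1) = (6*5)*(-4 + 8) = 30*4 = 120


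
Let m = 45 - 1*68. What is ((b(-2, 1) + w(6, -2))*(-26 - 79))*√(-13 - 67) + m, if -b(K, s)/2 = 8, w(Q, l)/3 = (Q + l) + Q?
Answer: -23 - 5880*I*√5 ≈ -23.0 - 13148.0*I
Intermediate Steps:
w(Q, l) = 3*l + 6*Q (w(Q, l) = 3*((Q + l) + Q) = 3*(l + 2*Q) = 3*l + 6*Q)
b(K, s) = -16 (b(K, s) = -2*8 = -16)
m = -23 (m = 45 - 68 = -23)
((b(-2, 1) + w(6, -2))*(-26 - 79))*√(-13 - 67) + m = ((-16 + (3*(-2) + 6*6))*(-26 - 79))*√(-13 - 67) - 23 = ((-16 + (-6 + 36))*(-105))*√(-80) - 23 = ((-16 + 30)*(-105))*(4*I*√5) - 23 = (14*(-105))*(4*I*√5) - 23 = -5880*I*√5 - 23 = -23 - 5880*I*√5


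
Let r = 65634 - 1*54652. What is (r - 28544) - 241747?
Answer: -259309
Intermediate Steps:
r = 10982 (r = 65634 - 54652 = 10982)
(r - 28544) - 241747 = (10982 - 28544) - 241747 = -17562 - 241747 = -259309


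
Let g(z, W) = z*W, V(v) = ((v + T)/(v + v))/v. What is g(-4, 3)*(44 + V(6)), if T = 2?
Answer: -1588/3 ≈ -529.33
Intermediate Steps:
V(v) = (2 + v)/(2*v²) (V(v) = ((v + 2)/(v + v))/v = ((2 + v)/((2*v)))/v = ((2 + v)*(1/(2*v)))/v = ((2 + v)/(2*v))/v = (2 + v)/(2*v²))
g(z, W) = W*z
g(-4, 3)*(44 + V(6)) = (3*(-4))*(44 + (½)*(2 + 6)/6²) = -12*(44 + (½)*(1/36)*8) = -12*(44 + ⅑) = -12*397/9 = -1588/3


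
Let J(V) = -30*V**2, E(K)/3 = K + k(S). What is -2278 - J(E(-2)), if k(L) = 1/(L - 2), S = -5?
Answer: -50872/49 ≈ -1038.2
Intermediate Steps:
k(L) = 1/(-2 + L)
E(K) = -3/7 + 3*K (E(K) = 3*(K + 1/(-2 - 5)) = 3*(K + 1/(-7)) = 3*(K - 1/7) = 3*(-1/7 + K) = -3/7 + 3*K)
-2278 - J(E(-2)) = -2278 - (-30)*(-3/7 + 3*(-2))**2 = -2278 - (-30)*(-3/7 - 6)**2 = -2278 - (-30)*(-45/7)**2 = -2278 - (-30)*2025/49 = -2278 - 1*(-60750/49) = -2278 + 60750/49 = -50872/49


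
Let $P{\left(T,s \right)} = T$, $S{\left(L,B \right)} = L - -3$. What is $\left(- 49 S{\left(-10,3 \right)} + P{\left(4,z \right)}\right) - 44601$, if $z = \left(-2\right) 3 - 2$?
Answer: $-44254$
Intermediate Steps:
$S{\left(L,B \right)} = 3 + L$ ($S{\left(L,B \right)} = L + 3 = 3 + L$)
$z = -8$ ($z = -6 - 2 = -8$)
$\left(- 49 S{\left(-10,3 \right)} + P{\left(4,z \right)}\right) - 44601 = \left(- 49 \left(3 - 10\right) + 4\right) - 44601 = \left(\left(-49\right) \left(-7\right) + 4\right) - 44601 = \left(343 + 4\right) - 44601 = 347 - 44601 = -44254$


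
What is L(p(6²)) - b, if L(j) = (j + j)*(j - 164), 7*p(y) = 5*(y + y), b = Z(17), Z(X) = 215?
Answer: -577895/49 ≈ -11794.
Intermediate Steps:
b = 215
p(y) = 10*y/7 (p(y) = (5*(y + y))/7 = (5*(2*y))/7 = (10*y)/7 = 10*y/7)
L(j) = 2*j*(-164 + j) (L(j) = (2*j)*(-164 + j) = 2*j*(-164 + j))
L(p(6²)) - b = 2*((10/7)*6²)*(-164 + (10/7)*6²) - 1*215 = 2*((10/7)*36)*(-164 + (10/7)*36) - 215 = 2*(360/7)*(-164 + 360/7) - 215 = 2*(360/7)*(-788/7) - 215 = -567360/49 - 215 = -577895/49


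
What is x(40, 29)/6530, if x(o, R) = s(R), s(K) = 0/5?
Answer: 0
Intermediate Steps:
s(K) = 0 (s(K) = 0*(⅕) = 0)
x(o, R) = 0
x(40, 29)/6530 = 0/6530 = 0*(1/6530) = 0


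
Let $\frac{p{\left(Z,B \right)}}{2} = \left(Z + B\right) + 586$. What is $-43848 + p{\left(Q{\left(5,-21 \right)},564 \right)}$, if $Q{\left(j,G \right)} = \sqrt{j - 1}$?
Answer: $-41544$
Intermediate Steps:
$Q{\left(j,G \right)} = \sqrt{-1 + j}$
$p{\left(Z,B \right)} = 1172 + 2 B + 2 Z$ ($p{\left(Z,B \right)} = 2 \left(\left(Z + B\right) + 586\right) = 2 \left(\left(B + Z\right) + 586\right) = 2 \left(586 + B + Z\right) = 1172 + 2 B + 2 Z$)
$-43848 + p{\left(Q{\left(5,-21 \right)},564 \right)} = -43848 + \left(1172 + 2 \cdot 564 + 2 \sqrt{-1 + 5}\right) = -43848 + \left(1172 + 1128 + 2 \sqrt{4}\right) = -43848 + \left(1172 + 1128 + 2 \cdot 2\right) = -43848 + \left(1172 + 1128 + 4\right) = -43848 + 2304 = -41544$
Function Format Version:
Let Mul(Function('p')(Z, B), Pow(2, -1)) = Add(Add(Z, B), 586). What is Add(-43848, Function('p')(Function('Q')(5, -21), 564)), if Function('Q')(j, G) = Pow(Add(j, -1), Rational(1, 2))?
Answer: -41544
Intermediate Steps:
Function('Q')(j, G) = Pow(Add(-1, j), Rational(1, 2))
Function('p')(Z, B) = Add(1172, Mul(2, B), Mul(2, Z)) (Function('p')(Z, B) = Mul(2, Add(Add(Z, B), 586)) = Mul(2, Add(Add(B, Z), 586)) = Mul(2, Add(586, B, Z)) = Add(1172, Mul(2, B), Mul(2, Z)))
Add(-43848, Function('p')(Function('Q')(5, -21), 564)) = Add(-43848, Add(1172, Mul(2, 564), Mul(2, Pow(Add(-1, 5), Rational(1, 2))))) = Add(-43848, Add(1172, 1128, Mul(2, Pow(4, Rational(1, 2))))) = Add(-43848, Add(1172, 1128, Mul(2, 2))) = Add(-43848, Add(1172, 1128, 4)) = Add(-43848, 2304) = -41544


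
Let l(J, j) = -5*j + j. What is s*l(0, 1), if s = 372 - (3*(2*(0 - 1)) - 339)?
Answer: -2868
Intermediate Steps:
l(J, j) = -4*j
s = 717 (s = 372 - (3*(2*(-1)) - 339) = 372 - (3*(-2) - 339) = 372 - (-6 - 339) = 372 - 1*(-345) = 372 + 345 = 717)
s*l(0, 1) = 717*(-4*1) = 717*(-4) = -2868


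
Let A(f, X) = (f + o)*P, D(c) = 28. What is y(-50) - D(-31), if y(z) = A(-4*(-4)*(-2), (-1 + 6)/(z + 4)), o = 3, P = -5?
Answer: 117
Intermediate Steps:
A(f, X) = -15 - 5*f (A(f, X) = (f + 3)*(-5) = (3 + f)*(-5) = -15 - 5*f)
y(z) = 145 (y(z) = -15 - 5*(-4*(-4))*(-2) = -15 - 80*(-2) = -15 - 5*(-32) = -15 + 160 = 145)
y(-50) - D(-31) = 145 - 1*28 = 145 - 28 = 117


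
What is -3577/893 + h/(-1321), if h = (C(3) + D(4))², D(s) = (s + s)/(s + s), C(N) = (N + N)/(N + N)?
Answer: -4728789/1179653 ≈ -4.0086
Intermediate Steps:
C(N) = 1 (C(N) = (2*N)/((2*N)) = (2*N)*(1/(2*N)) = 1)
D(s) = 1 (D(s) = (2*s)/((2*s)) = (2*s)*(1/(2*s)) = 1)
h = 4 (h = (1 + 1)² = 2² = 4)
-3577/893 + h/(-1321) = -3577/893 + 4/(-1321) = -3577*1/893 + 4*(-1/1321) = -3577/893 - 4/1321 = -4728789/1179653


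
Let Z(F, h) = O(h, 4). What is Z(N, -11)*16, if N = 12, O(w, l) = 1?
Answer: 16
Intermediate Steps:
Z(F, h) = 1
Z(N, -11)*16 = 1*16 = 16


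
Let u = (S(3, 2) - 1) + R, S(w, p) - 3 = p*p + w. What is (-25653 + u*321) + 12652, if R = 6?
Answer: -8186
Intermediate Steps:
S(w, p) = 3 + w + p**2 (S(w, p) = 3 + (p*p + w) = 3 + (p**2 + w) = 3 + (w + p**2) = 3 + w + p**2)
u = 15 (u = ((3 + 3 + 2**2) - 1) + 6 = ((3 + 3 + 4) - 1) + 6 = (10 - 1) + 6 = 9 + 6 = 15)
(-25653 + u*321) + 12652 = (-25653 + 15*321) + 12652 = (-25653 + 4815) + 12652 = -20838 + 12652 = -8186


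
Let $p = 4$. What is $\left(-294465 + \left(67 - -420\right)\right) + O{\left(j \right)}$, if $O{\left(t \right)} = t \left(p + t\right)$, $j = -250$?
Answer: $-232478$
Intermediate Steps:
$O{\left(t \right)} = t \left(4 + t\right)$
$\left(-294465 + \left(67 - -420\right)\right) + O{\left(j \right)} = \left(-294465 + \left(67 - -420\right)\right) - 250 \left(4 - 250\right) = \left(-294465 + \left(67 + 420\right)\right) - -61500 = \left(-294465 + 487\right) + 61500 = -293978 + 61500 = -232478$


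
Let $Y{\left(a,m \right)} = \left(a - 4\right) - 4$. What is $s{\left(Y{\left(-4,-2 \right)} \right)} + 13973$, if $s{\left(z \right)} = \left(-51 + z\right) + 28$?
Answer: $13938$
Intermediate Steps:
$Y{\left(a,m \right)} = -8 + a$ ($Y{\left(a,m \right)} = \left(-4 + a\right) - 4 = -8 + a$)
$s{\left(z \right)} = -23 + z$
$s{\left(Y{\left(-4,-2 \right)} \right)} + 13973 = \left(-23 - 12\right) + 13973 = -35 + 13973 = 13938$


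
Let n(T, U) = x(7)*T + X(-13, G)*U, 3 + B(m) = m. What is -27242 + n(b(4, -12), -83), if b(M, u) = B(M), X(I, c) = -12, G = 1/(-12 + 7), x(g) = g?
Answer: -26239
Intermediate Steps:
B(m) = -3 + m
G = -1/5 (G = 1/(-5) = -1/5 ≈ -0.20000)
b(M, u) = -3 + M
n(T, U) = -12*U + 7*T (n(T, U) = 7*T - 12*U = -12*U + 7*T)
-27242 + n(b(4, -12), -83) = -27242 + (-12*(-83) + 7*(-3 + 4)) = -27242 + (996 + 7*1) = -27242 + (996 + 7) = -27242 + 1003 = -26239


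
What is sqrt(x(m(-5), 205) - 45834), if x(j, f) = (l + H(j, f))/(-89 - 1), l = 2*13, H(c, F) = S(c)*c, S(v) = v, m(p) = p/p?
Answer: 3*I*sqrt(509270)/10 ≈ 214.09*I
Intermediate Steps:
m(p) = 1
H(c, F) = c**2 (H(c, F) = c*c = c**2)
l = 26
x(j, f) = -13/45 - j**2/90 (x(j, f) = (26 + j**2)/(-89 - 1) = (26 + j**2)/(-90) = (26 + j**2)*(-1/90) = -13/45 - j**2/90)
sqrt(x(m(-5), 205) - 45834) = sqrt((-13/45 - 1/90*1**2) - 45834) = sqrt((-13/45 - 1/90*1) - 45834) = sqrt((-13/45 - 1/90) - 45834) = sqrt(-3/10 - 45834) = sqrt(-458343/10) = 3*I*sqrt(509270)/10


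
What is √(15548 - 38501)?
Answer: I*√22953 ≈ 151.5*I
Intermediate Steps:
√(15548 - 38501) = √(-22953) = I*√22953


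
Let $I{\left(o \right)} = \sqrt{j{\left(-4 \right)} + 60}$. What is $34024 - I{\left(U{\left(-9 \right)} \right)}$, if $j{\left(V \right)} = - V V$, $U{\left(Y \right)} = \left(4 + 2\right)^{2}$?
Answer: $34024 - 2 \sqrt{11} \approx 34017.0$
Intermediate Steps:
$U{\left(Y \right)} = 36$ ($U{\left(Y \right)} = 6^{2} = 36$)
$j{\left(V \right)} = - V^{2}$
$I{\left(o \right)} = 2 \sqrt{11}$ ($I{\left(o \right)} = \sqrt{- \left(-4\right)^{2} + 60} = \sqrt{\left(-1\right) 16 + 60} = \sqrt{-16 + 60} = \sqrt{44} = 2 \sqrt{11}$)
$34024 - I{\left(U{\left(-9 \right)} \right)} = 34024 - 2 \sqrt{11}$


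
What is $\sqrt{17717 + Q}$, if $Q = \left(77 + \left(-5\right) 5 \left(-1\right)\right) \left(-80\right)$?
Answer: $\sqrt{9557} \approx 97.76$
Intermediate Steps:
$Q = -8160$ ($Q = \left(77 - -25\right) \left(-80\right) = \left(77 + 25\right) \left(-80\right) = 102 \left(-80\right) = -8160$)
$\sqrt{17717 + Q} = \sqrt{17717 - 8160} = \sqrt{9557}$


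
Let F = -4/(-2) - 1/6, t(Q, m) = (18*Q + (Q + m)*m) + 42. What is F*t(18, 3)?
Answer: 1573/2 ≈ 786.50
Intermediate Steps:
t(Q, m) = 42 + 18*Q + m*(Q + m) (t(Q, m) = (18*Q + m*(Q + m)) + 42 = 42 + 18*Q + m*(Q + m))
F = 11/6 (F = -4*(-½) - 1*⅙ = 2 - ⅙ = 11/6 ≈ 1.8333)
F*t(18, 3) = 11*(42 + 3² + 18*18 + 18*3)/6 = 11*(42 + 9 + 324 + 54)/6 = (11/6)*429 = 1573/2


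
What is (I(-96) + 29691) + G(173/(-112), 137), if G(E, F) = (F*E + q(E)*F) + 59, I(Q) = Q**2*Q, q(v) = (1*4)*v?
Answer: -95876937/112 ≈ -8.5604e+5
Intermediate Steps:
q(v) = 4*v
I(Q) = Q**3
G(E, F) = 59 + 5*E*F (G(E, F) = (F*E + (4*E)*F) + 59 = (E*F + 4*E*F) + 59 = 5*E*F + 59 = 59 + 5*E*F)
(I(-96) + 29691) + G(173/(-112), 137) = ((-96)**3 + 29691) + (59 + 5*(173/(-112))*137) = (-884736 + 29691) + (59 + 5*(173*(-1/112))*137) = -855045 + (59 + 5*(-173/112)*137) = -855045 + (59 - 118505/112) = -855045 - 111897/112 = -95876937/112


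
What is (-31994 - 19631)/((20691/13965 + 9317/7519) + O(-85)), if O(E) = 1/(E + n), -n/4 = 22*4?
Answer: -41559247069375/2188428939 ≈ -18990.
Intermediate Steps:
n = -352 (n = -88*4 = -4*88 = -352)
O(E) = 1/(-352 + E) (O(E) = 1/(E - 352) = 1/(-352 + E))
(-31994 - 19631)/((20691/13965 + 9317/7519) + O(-85)) = (-31994 - 19631)/((20691/13965 + 9317/7519) + 1/(-352 - 85)) = -51625/((20691*(1/13965) + 9317*(1/7519)) + 1/(-437)) = -51625/((363/245 + 9317/7519) - 1/437) = -51625/(5012062/1842155 - 1/437) = -51625/2188428939/805021735 = -51625*805021735/2188428939 = -41559247069375/2188428939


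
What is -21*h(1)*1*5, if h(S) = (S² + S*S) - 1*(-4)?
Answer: -630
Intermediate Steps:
h(S) = 4 + 2*S² (h(S) = (S² + S²) + 4 = 2*S² + 4 = 4 + 2*S²)
-21*h(1)*1*5 = -21*(4 + 2*1²)*1*5 = -21*(4 + 2*1)*1*5 = -21*(4 + 2)*1*5 = -21*6*1*5 = -126*5 = -21*30 = -630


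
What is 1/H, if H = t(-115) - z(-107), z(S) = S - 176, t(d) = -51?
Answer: 1/232 ≈ 0.0043103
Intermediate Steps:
z(S) = -176 + S
H = 232 (H = -51 - (-176 - 107) = -51 - 1*(-283) = -51 + 283 = 232)
1/H = 1/232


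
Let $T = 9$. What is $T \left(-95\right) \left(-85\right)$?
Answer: $72675$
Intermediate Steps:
$T \left(-95\right) \left(-85\right) = 9 \left(-95\right) \left(-85\right) = \left(-855\right) \left(-85\right) = 72675$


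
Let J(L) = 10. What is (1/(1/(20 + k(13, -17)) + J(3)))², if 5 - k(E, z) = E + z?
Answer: 841/84681 ≈ 0.0099314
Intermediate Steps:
k(E, z) = 5 - E - z (k(E, z) = 5 - (E + z) = 5 + (-E - z) = 5 - E - z)
(1/(1/(20 + k(13, -17)) + J(3)))² = (1/(1/(20 + (5 - 1*13 - 1*(-17))) + 10))² = (1/(1/(20 + (5 - 13 + 17)) + 10))² = (1/(1/(20 + 9) + 10))² = (1/(1/29 + 10))² = (1/(291/29))² = (29/291)² = 841/84681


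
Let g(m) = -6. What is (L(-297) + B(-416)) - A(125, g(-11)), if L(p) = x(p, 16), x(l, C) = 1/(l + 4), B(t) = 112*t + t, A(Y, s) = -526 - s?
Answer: -13620985/293 ≈ -46488.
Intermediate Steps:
B(t) = 113*t
x(l, C) = 1/(4 + l)
L(p) = 1/(4 + p)
(L(-297) + B(-416)) - A(125, g(-11)) = (1/(4 - 297) + 113*(-416)) - (-526 - 1*(-6)) = (1/(-293) - 47008) - (-526 + 6) = (-1/293 - 47008) - 1*(-520) = -13773345/293 + 520 = -13620985/293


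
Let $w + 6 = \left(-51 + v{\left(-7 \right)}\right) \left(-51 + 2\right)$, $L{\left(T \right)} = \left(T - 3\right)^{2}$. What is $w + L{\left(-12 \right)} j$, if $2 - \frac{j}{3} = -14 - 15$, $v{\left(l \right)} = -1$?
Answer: $23467$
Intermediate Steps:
$L{\left(T \right)} = \left(-3 + T\right)^{2}$
$w = 2542$ ($w = -6 + \left(-51 - 1\right) \left(-51 + 2\right) = -6 - -2548 = -6 + 2548 = 2542$)
$j = 93$ ($j = 6 - 3 \left(-14 - 15\right) = 6 - -87 = 6 + 87 = 93$)
$w + L{\left(-12 \right)} j = 2542 + \left(-3 - 12\right)^{2} \cdot 93 = 2542 + \left(-15\right)^{2} \cdot 93 = 2542 + 225 \cdot 93 = 2542 + 20925 = 23467$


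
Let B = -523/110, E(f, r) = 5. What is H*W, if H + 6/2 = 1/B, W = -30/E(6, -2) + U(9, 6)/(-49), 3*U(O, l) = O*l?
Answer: 523848/25627 ≈ 20.441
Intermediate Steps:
U(O, l) = O*l/3 (U(O, l) = (O*l)/3 = O*l/3)
B = -523/110 (B = -523*1/110 = -523/110 ≈ -4.7545)
W = -312/49 (W = -30/5 + ((⅓)*9*6)/(-49) = -30*⅕ + 18*(-1/49) = -6 - 18/49 = -312/49 ≈ -6.3673)
H = -1679/523 (H = -3 + 1/(-523/110) = -3 - 110/523 = -1679/523 ≈ -3.2103)
H*W = -1679/523*(-312/49) = 523848/25627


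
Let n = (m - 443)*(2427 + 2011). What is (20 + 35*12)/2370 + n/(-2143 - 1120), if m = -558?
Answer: 81000106/59487 ≈ 1361.6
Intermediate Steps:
n = -4442438 (n = (-558 - 443)*(2427 + 2011) = -1001*4438 = -4442438)
(20 + 35*12)/2370 + n/(-2143 - 1120) = (20 + 35*12)/2370 - 4442438/(-2143 - 1120) = (20 + 420)*(1/2370) - 4442438/(-3263) = 440*(1/2370) - 4442438*(-1/3263) = 44/237 + 341726/251 = 81000106/59487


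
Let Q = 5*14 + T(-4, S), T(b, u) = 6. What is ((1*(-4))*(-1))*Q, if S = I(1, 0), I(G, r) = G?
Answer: 304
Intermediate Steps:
S = 1
Q = 76 (Q = 5*14 + 6 = 70 + 6 = 76)
((1*(-4))*(-1))*Q = ((1*(-4))*(-1))*76 = -4*(-1)*76 = 4*76 = 304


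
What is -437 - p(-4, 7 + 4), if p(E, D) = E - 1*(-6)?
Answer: -439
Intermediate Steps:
p(E, D) = 6 + E (p(E, D) = E + 6 = 6 + E)
-437 - p(-4, 7 + 4) = -437 - (6 - 4) = -437 - 1*2 = -437 - 2 = -439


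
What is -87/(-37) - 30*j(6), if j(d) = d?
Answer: -6573/37 ≈ -177.65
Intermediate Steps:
-87/(-37) - 30*j(6) = -87/(-37) - 30*6 = -87*(-1/37) - 180 = 87/37 - 180 = -6573/37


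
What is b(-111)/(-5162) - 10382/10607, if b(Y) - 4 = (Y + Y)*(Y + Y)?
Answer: -288194850/27376667 ≈ -10.527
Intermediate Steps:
b(Y) = 4 + 4*Y² (b(Y) = 4 + (Y + Y)*(Y + Y) = 4 + (2*Y)*(2*Y) = 4 + 4*Y²)
b(-111)/(-5162) - 10382/10607 = (4 + 4*(-111)²)/(-5162) - 10382/10607 = (4 + 4*12321)*(-1/5162) - 10382*1/10607 = (4 + 49284)*(-1/5162) - 10382/10607 = 49288*(-1/5162) - 10382/10607 = -24644/2581 - 10382/10607 = -288194850/27376667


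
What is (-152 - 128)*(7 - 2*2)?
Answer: -840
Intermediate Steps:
(-152 - 128)*(7 - 2*2) = -280*(7 - 4) = -280*3 = -840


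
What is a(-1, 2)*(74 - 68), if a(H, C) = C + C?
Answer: 24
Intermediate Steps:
a(H, C) = 2*C
a(-1, 2)*(74 - 68) = (2*2)*(74 - 68) = 4*6 = 24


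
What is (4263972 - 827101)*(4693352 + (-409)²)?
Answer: 16705368599343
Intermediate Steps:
(4263972 - 827101)*(4693352 + (-409)²) = 3436871*(4693352 + 167281) = 3436871*4860633 = 16705368599343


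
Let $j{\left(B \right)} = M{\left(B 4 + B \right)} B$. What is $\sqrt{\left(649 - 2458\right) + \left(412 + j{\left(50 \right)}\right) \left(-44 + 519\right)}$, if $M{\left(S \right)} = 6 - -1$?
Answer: $\sqrt{360141} \approx 600.12$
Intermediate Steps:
$M{\left(S \right)} = 7$ ($M{\left(S \right)} = 6 + 1 = 7$)
$j{\left(B \right)} = 7 B$
$\sqrt{\left(649 - 2458\right) + \left(412 + j{\left(50 \right)}\right) \left(-44 + 519\right)} = \sqrt{\left(649 - 2458\right) + \left(412 + 7 \cdot 50\right) \left(-44 + 519\right)} = \sqrt{\left(649 - 2458\right) + \left(412 + 350\right) 475} = \sqrt{-1809 + 762 \cdot 475} = \sqrt{-1809 + 361950} = \sqrt{360141}$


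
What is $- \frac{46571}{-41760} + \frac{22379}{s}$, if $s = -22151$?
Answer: $\frac{97047181}{925025760} \approx 0.10491$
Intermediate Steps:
$- \frac{46571}{-41760} + \frac{22379}{s} = - \frac{46571}{-41760} + \frac{22379}{-22151} = \left(-46571\right) \left(- \frac{1}{41760}\right) + 22379 \left(- \frac{1}{22151}\right) = \frac{46571}{41760} - \frac{22379}{22151} = \frac{97047181}{925025760}$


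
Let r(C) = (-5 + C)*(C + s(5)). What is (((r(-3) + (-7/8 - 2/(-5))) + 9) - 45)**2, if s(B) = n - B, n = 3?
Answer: 19881/1600 ≈ 12.426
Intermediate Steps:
s(B) = 3 - B
r(C) = (-5 + C)*(-2 + C) (r(C) = (-5 + C)*(C + (3 - 1*5)) = (-5 + C)*(C + (3 - 5)) = (-5 + C)*(C - 2) = (-5 + C)*(-2 + C))
(((r(-3) + (-7/8 - 2/(-5))) + 9) - 45)**2 = ((((10 + (-3)**2 - 7*(-3)) + (-7/8 - 2/(-5))) + 9) - 45)**2 = ((((10 + 9 + 21) + (-7*1/8 - 2*(-1/5))) + 9) - 45)**2 = (((40 + (-7/8 + 2/5)) + 9) - 45)**2 = (((40 - 19/40) + 9) - 45)**2 = ((1581/40 + 9) - 45)**2 = (1941/40 - 45)**2 = (141/40)**2 = 19881/1600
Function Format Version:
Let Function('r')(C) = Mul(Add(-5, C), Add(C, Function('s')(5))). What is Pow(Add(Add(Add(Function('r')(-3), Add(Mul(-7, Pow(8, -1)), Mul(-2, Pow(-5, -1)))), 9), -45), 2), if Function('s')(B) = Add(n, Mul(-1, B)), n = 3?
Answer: Rational(19881, 1600) ≈ 12.426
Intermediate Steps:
Function('s')(B) = Add(3, Mul(-1, B))
Function('r')(C) = Mul(Add(-5, C), Add(-2, C)) (Function('r')(C) = Mul(Add(-5, C), Add(C, Add(3, Mul(-1, 5)))) = Mul(Add(-5, C), Add(C, Add(3, -5))) = Mul(Add(-5, C), Add(C, -2)) = Mul(Add(-5, C), Add(-2, C)))
Pow(Add(Add(Add(Function('r')(-3), Add(Mul(-7, Pow(8, -1)), Mul(-2, Pow(-5, -1)))), 9), -45), 2) = Pow(Add(Add(Add(Add(10, Pow(-3, 2), Mul(-7, -3)), Add(Mul(-7, Pow(8, -1)), Mul(-2, Pow(-5, -1)))), 9), -45), 2) = Pow(Add(Add(Add(Add(10, 9, 21), Add(Mul(-7, Rational(1, 8)), Mul(-2, Rational(-1, 5)))), 9), -45), 2) = Pow(Add(Add(Add(40, Add(Rational(-7, 8), Rational(2, 5))), 9), -45), 2) = Pow(Add(Add(Add(40, Rational(-19, 40)), 9), -45), 2) = Pow(Add(Add(Rational(1581, 40), 9), -45), 2) = Pow(Add(Rational(1941, 40), -45), 2) = Pow(Rational(141, 40), 2) = Rational(19881, 1600)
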